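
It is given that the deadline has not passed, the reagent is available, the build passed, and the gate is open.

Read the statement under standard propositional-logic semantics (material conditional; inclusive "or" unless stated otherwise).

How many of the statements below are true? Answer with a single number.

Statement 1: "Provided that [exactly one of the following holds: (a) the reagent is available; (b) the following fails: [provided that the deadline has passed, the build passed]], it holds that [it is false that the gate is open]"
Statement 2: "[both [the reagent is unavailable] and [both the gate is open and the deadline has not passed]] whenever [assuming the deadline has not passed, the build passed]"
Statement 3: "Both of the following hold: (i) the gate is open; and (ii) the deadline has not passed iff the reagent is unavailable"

Let R = "the reagent is available" (T), N = "the deadline has passed" (F), Q = "the build passed" (T), L = "the gate is open" (T).

Statement 1: Formalization: (R ⊕ ¬(N → Q)) → ¬L

N → Q = F → T = T
¬(N → Q) = ¬T = F
R ⊕ ¬(N → Q) = T ⊕ F = T
¬L = ¬T = F
(R ⊕ ¬(N → Q)) → ¬L = T → F = F
Hence Statement 1 is false.

Statement 2: In symbols: (¬N → Q) → (¬R ∧ (L ∧ ¬N))

¬N = ¬F = T
¬N → Q = T → T = T
¬R = ¬T = F
¬N = ¬F = T
L ∧ ¬N = T ∧ T = T
¬R ∧ (L ∧ ¬N) = F ∧ T = F
(¬N → Q) → (¬R ∧ (L ∧ ¬N)) = T → F = F
Hence Statement 2 is false.

Statement 3: This is L ∧ (¬N ↔ ¬R).

¬N = ¬F = T
¬R = ¬T = F
¬N ↔ ¬R = T ↔ F = F
L ∧ (¬N ↔ ¬R) = T ∧ F = F
Hence Statement 3 is false.

True statements: 0 (none).

0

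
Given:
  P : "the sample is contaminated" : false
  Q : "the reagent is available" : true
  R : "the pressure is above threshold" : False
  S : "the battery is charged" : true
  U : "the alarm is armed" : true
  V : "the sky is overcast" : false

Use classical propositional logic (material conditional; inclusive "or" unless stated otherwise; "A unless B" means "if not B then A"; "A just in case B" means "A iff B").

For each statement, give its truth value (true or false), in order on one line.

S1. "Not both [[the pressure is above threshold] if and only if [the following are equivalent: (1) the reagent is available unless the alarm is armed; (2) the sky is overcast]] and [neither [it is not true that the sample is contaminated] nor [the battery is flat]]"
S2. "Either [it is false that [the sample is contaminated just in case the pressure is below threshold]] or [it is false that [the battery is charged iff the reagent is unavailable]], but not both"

S1: Parsed as (R iff ((Q or U) iff V)) nand (not P nor not S)

Q or U = True or True = True
(Q or U) iff V = True iff False = False
R iff ((Q or U) iff V) = False iff False = True
not P = not False = True
not S = not True = False
not P nor not S = True nor False = False
(R iff ((Q or U) iff V)) nand (not P nor not S) = True nand False = True
Thus S1 is true.

S2: Parsed as not (P iff not R) xor not (S iff not Q)

not R = not False = True
P iff not R = False iff True = False
not (P iff not R) = not False = True
not Q = not True = False
S iff not Q = True iff False = False
not (S iff not Q) = not False = True
not (P iff not R) xor not (S iff not Q) = True xor True = False
Thus S2 is false.

S1 true, S2 false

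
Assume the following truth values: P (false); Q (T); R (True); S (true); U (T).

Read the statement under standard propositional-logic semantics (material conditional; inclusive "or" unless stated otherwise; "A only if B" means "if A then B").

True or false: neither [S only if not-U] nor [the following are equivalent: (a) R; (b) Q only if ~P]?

False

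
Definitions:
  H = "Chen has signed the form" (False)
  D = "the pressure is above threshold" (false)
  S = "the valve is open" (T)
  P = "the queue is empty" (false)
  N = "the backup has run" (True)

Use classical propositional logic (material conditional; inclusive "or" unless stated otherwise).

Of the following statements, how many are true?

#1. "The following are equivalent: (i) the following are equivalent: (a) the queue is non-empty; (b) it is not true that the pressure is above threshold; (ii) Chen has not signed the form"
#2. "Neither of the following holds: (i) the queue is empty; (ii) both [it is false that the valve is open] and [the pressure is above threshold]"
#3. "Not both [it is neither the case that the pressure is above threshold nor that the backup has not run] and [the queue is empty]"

#1: This is (not P iff not D) iff not H.

not P = not False = True
not D = not False = True
not P iff not D = True iff True = True
not H = not False = True
(not P iff not D) iff not H = True iff True = True
Thus #1 is true.

#2: Parsed as P nor (not S and D)

not S = not True = False
not S and D = False and False = False
P nor (not S and D) = False nor False = True
So #2 is true.

#3: This is (D nor not N) nand P.

not N = not True = False
D nor not N = False nor False = True
(D nor not N) nand P = True nand False = True
So #3 is true.

True statements: 3.

3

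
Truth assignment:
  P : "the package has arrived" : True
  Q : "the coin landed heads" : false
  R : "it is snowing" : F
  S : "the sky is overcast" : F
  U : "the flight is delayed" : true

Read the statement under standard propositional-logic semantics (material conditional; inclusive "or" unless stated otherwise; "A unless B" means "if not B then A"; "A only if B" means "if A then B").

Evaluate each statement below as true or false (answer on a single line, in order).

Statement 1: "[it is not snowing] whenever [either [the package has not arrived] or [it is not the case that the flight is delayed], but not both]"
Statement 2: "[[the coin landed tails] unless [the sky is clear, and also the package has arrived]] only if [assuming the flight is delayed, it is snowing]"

Statement 1: Parsed as (not P xor not U) -> not R

not P = not True = False
not U = not True = False
not P xor not U = False xor False = False
not R = not False = True
(not P xor not U) -> not R = False -> True = True
Thus Statement 1 is true.

Statement 2: In symbols: (not Q or (not S and P)) -> (U -> R)

not Q = not False = True
not S = not False = True
not S and P = True and True = True
not Q or (not S and P) = True or True = True
U -> R = True -> False = False
(not Q or (not S and P)) -> (U -> R) = True -> False = False
So Statement 2 is false.

Statement 1 True, Statement 2 False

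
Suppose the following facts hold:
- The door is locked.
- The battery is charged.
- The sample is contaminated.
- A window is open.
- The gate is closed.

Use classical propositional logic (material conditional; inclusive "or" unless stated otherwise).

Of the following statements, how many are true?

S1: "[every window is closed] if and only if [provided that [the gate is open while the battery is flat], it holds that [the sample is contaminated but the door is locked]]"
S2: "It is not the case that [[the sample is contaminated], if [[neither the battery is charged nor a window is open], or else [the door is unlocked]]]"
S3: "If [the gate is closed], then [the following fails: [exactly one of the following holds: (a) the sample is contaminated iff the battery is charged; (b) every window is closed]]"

0

Let G = "a window is open" (True), W = "the gate is open" (False), V = "the battery is charged" (True), M = "the sample is contaminated" (True), U = "the door is locked" (True).

S1: In symbols: not G iff ((W and not V) -> (M and U))

not G = not True = False
not V = not True = False
W and not V = False and False = False
M and U = True and True = True
(W and not V) -> (M and U) = False -> True = True
not G iff ((W and not V) -> (M and U)) = False iff True = False
So S1 is false.

S2: In symbols: not (((V nor G) or not U) -> M)

V nor G = True nor True = False
not U = not True = False
(V nor G) or not U = False or False = False
((V nor G) or not U) -> M = False -> True = True
not (((V nor G) or not U) -> M) = not True = False
So S2 is false.

S3: Formalization: not W -> not ((M iff V) xor not G)

not W = not False = True
M iff V = True iff True = True
not G = not True = False
(M iff V) xor not G = True xor False = True
not ((M iff V) xor not G) = not True = False
not W -> not ((M iff V) xor not G) = True -> False = False
So S3 is false.

0 of the 3 statements are true (none).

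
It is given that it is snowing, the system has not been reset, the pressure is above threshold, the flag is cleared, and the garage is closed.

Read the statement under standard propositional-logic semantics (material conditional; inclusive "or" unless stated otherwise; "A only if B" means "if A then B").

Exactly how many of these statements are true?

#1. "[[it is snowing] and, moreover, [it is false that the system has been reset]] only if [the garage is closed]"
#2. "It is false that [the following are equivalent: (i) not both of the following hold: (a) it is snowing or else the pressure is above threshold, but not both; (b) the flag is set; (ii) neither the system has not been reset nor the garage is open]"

Let P = "it is snowing" (True), Q = "the system has been reset" (False), U = "the garage is closed" (True), R = "the pressure is above threshold" (True), S = "the flag is set" (False).

#1: This is (P and not Q) -> U.

not Q = not False = True
P and not Q = True and True = True
(P and not Q) -> U = True -> True = True
Thus #1 is true.

#2: Parsed as not (((P xor R) nand S) iff (not Q nor not U))

P xor R = True xor True = False
(P xor R) nand S = False nand False = True
not Q = not False = True
not U = not True = False
not Q nor not U = True nor False = False
((P xor R) nand S) iff (not Q nor not U) = True iff False = False
not (((P xor R) nand S) iff (not Q nor not U)) = not False = True
So #2 is true.

Count: 2.

2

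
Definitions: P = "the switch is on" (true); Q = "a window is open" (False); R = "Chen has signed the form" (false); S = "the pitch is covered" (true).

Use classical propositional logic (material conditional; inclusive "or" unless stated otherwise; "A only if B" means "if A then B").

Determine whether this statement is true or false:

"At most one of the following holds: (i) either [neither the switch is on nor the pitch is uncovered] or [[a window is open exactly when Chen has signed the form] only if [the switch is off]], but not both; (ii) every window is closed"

Values: P=T, S=T, Q=F, R=F.
Parsed as ((P nor ~S) xor ((Q <-> R) -> ~P)) nand ~Q

~S = ~T = F
P nor ~S = T nor F = F
Q <-> R = F <-> F = T
~P = ~T = F
(Q <-> R) -> ~P = T -> F = F
(P nor ~S) xor ((Q <-> R) -> ~P) = F xor F = F
~Q = ~F = T
((P nor ~S) xor ((Q <-> R) -> ~P)) nand ~Q = F nand T = T

True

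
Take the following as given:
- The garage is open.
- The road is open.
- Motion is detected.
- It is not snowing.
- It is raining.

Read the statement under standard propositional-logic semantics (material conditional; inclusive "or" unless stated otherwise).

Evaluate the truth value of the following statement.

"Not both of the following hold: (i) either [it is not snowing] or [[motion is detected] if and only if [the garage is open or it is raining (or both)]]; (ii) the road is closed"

True.

Let S = "it is snowing" (False), R = "motion is detected" (True), P = "the garage is closed" (False), U = "it is raining" (True), Q = "the road is closed" (False).
In symbols: (not S or (R iff (not P or U))) nand Q

not S = not False = True
not P = not False = True
not P or U = True or True = True
R iff (not P or U) = True iff True = True
not S or (R iff (not P or U)) = True or True = True
(not S or (R iff (not P or U))) nand Q = True nand False = True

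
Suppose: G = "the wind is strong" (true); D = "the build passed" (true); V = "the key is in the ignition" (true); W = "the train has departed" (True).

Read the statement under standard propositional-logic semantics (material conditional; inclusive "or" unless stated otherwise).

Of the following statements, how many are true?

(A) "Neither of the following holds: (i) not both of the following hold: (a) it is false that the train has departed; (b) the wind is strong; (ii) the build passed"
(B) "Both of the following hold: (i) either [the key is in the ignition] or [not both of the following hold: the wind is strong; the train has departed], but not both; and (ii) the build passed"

1

(A): In symbols: (¬W ↑ G) ↓ D

¬W = ¬T = F
¬W ↑ G = F ↑ T = T
(¬W ↑ G) ↓ D = T ↓ T = F
Hence (A) is false.

(B): In symbols: (V ⊕ (G ↑ W)) ∧ D

G ↑ W = T ↑ T = F
V ⊕ (G ↑ W) = T ⊕ F = T
(V ⊕ (G ↑ W)) ∧ D = T ∧ T = T
So (B) is true.

True statements: 1.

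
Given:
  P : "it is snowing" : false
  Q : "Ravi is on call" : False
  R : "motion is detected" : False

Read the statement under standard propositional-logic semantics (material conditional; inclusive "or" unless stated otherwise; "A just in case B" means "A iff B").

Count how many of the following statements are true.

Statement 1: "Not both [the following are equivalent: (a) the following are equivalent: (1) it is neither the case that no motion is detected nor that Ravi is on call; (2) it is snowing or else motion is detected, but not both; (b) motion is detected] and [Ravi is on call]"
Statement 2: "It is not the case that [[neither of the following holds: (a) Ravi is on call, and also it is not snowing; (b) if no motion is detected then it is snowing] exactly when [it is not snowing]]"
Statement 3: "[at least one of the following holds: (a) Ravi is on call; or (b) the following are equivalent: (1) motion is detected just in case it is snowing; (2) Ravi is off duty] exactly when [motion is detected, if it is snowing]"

Statement 1: Formalization: (((not R nor Q) iff (P xor R)) iff R) nand Q

not R = not False = True
not R nor Q = True nor False = False
P xor R = False xor False = False
(not R nor Q) iff (P xor R) = False iff False = True
((not R nor Q) iff (P xor R)) iff R = True iff False = False
(((not R nor Q) iff (P xor R)) iff R) nand Q = False nand False = True
Thus Statement 1 is true.

Statement 2: In symbols: not (((Q and not P) nor (not R -> P)) iff not P)

not P = not False = True
Q and not P = False and True = False
not R = not False = True
not R -> P = True -> False = False
(Q and not P) nor (not R -> P) = False nor False = True
not P = not False = True
((Q and not P) nor (not R -> P)) iff not P = True iff True = True
not (((Q and not P) nor (not R -> P)) iff not P) = not True = False
So Statement 2 is false.

Statement 3: This is (Q or ((R iff P) iff not Q)) iff (P -> R).

R iff P = False iff False = True
not Q = not False = True
(R iff P) iff not Q = True iff True = True
Q or ((R iff P) iff not Q) = False or True = True
P -> R = False -> False = True
(Q or ((R iff P) iff not Q)) iff (P -> R) = True iff True = True
So Statement 3 is true.

Count: 2.

2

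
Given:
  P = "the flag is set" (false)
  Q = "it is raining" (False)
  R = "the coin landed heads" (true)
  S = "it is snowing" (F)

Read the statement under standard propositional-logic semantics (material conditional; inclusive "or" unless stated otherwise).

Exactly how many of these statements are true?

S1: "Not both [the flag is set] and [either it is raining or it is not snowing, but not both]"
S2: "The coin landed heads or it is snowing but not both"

S1: This is P nand (Q xor ~S).

~S = ~F = T
Q xor ~S = F xor T = T
P nand (Q xor ~S) = F nand T = T
So S1 is true.

S2: Formalization: R xor S

R xor S = T xor F = T
Hence S2 is true.

2 of the 2 statements are true (S1, S2).

2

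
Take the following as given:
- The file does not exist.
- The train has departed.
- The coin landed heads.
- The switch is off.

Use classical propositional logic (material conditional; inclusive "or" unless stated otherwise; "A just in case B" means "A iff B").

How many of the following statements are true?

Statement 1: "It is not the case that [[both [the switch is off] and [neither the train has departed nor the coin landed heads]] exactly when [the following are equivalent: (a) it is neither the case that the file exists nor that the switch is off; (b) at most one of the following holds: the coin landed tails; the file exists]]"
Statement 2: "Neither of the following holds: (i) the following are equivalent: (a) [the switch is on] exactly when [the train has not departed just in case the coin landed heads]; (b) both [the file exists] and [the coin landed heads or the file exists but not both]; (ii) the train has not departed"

1

Let S = "the switch is on" (F), Q = "the train has departed" (T), R = "the coin landed heads" (T), P = "the file exists" (F).

Statement 1: In symbols: ¬((¬S ∧ (Q ↓ R)) ↔ ((P ↓ ¬S) ↔ (¬R ↑ P)))

¬S = ¬F = T
Q ↓ R = T ↓ T = F
¬S ∧ (Q ↓ R) = T ∧ F = F
¬S = ¬F = T
P ↓ ¬S = F ↓ T = F
¬R = ¬T = F
¬R ↑ P = F ↑ F = T
(P ↓ ¬S) ↔ (¬R ↑ P) = F ↔ T = F
(¬S ∧ (Q ↓ R)) ↔ ((P ↓ ¬S) ↔ (¬R ↑ P)) = F ↔ F = T
¬((¬S ∧ (Q ↓ R)) ↔ ((P ↓ ¬S) ↔ (¬R ↑ P))) = ¬T = F
Hence Statement 1 is false.

Statement 2: This is ((S ↔ (¬Q ↔ R)) ↔ (P ∧ (R ⊕ P))) ↓ ¬Q.

¬Q = ¬T = F
¬Q ↔ R = F ↔ T = F
S ↔ (¬Q ↔ R) = F ↔ F = T
R ⊕ P = T ⊕ F = T
P ∧ (R ⊕ P) = F ∧ T = F
(S ↔ (¬Q ↔ R)) ↔ (P ∧ (R ⊕ P)) = T ↔ F = F
¬Q = ¬T = F
((S ↔ (¬Q ↔ R)) ↔ (P ∧ (R ⊕ P))) ↓ ¬Q = F ↓ F = T
So Statement 2 is true.

Count: 1.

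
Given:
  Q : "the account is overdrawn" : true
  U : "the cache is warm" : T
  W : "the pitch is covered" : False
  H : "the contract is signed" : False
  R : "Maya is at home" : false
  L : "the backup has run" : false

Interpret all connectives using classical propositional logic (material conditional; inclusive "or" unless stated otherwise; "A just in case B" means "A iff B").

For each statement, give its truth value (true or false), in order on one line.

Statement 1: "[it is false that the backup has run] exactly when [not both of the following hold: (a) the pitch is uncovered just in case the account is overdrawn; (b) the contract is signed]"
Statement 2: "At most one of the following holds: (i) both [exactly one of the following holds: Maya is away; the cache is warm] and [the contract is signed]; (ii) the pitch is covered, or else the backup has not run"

Statement 1: Formalization: ¬L ↔ ((¬W ↔ Q) ↑ H)

¬L = ¬F = T
¬W = ¬F = T
¬W ↔ Q = T ↔ T = T
(¬W ↔ Q) ↑ H = T ↑ F = T
¬L ↔ ((¬W ↔ Q) ↑ H) = T ↔ T = T
So Statement 1 is true.

Statement 2: Formalization: ((¬R ⊕ U) ∧ H) ↑ (W ∨ ¬L)

¬R = ¬F = T
¬R ⊕ U = T ⊕ T = F
(¬R ⊕ U) ∧ H = F ∧ F = F
¬L = ¬F = T
W ∨ ¬L = F ∨ T = T
((¬R ⊕ U) ∧ H) ↑ (W ∨ ¬L) = F ↑ T = T
Hence Statement 2 is true.

Statement 1 True; Statement 2 True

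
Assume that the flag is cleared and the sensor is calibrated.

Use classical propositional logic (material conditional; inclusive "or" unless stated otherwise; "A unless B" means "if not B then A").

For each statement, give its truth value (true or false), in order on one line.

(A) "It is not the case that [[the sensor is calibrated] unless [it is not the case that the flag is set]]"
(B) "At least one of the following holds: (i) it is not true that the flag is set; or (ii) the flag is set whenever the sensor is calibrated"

Let U = "the sensor is calibrated" (T), Q = "the flag is set" (F).

(A): Parsed as ~(U | ~Q)

~Q = ~F = T
U | ~Q = T | T = T
~(U | ~Q) = ~T = F
Hence (A) is false.

(B): Parsed as ~Q | (U -> Q)

~Q = ~F = T
U -> Q = T -> F = F
~Q | (U -> Q) = T | F = T
Thus (B) is true.

(A) F / (B) T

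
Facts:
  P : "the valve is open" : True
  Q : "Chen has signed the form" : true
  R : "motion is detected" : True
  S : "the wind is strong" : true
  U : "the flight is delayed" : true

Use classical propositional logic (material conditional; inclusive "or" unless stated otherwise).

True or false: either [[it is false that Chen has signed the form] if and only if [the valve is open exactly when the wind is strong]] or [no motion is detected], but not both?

Parsed as (¬Q ↔ (P ↔ S)) ⊕ ¬R

¬Q = ¬T = F
P ↔ S = T ↔ T = T
¬Q ↔ (P ↔ S) = F ↔ T = F
¬R = ¬T = F
(¬Q ↔ (P ↔ S)) ⊕ ¬R = F ⊕ F = F

false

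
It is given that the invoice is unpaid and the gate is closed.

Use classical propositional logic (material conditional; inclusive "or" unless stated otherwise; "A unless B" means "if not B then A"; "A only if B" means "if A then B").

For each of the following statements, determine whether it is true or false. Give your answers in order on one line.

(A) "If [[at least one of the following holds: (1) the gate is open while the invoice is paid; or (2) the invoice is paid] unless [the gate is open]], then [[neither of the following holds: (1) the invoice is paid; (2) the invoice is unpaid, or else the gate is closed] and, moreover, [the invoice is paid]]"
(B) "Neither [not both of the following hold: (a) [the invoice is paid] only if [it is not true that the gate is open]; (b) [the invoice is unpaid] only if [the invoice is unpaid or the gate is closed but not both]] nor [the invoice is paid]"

Let L = "the gate is open" (F), H = "the invoice is paid" (F).

(A): Formalization: (((L ∧ H) ∨ H) ∨ L) → ((H ↓ (¬H ∨ ¬L)) ∧ H)

L ∧ H = F ∧ F = F
(L ∧ H) ∨ H = F ∨ F = F
((L ∧ H) ∨ H) ∨ L = F ∨ F = F
¬H = ¬F = T
¬L = ¬F = T
¬H ∨ ¬L = T ∨ T = T
H ↓ (¬H ∨ ¬L) = F ↓ T = F
(H ↓ (¬H ∨ ¬L)) ∧ H = F ∧ F = F
(((L ∧ H) ∨ H) ∨ L) → ((H ↓ (¬H ∨ ¬L)) ∧ H) = F → F = T
Hence (A) is true.

(B): This is ((H → ¬L) ↑ (¬H → (¬H ⊕ ¬L))) ↓ H.

¬L = ¬F = T
H → ¬L = F → T = T
¬H = ¬F = T
¬H = ¬F = T
¬L = ¬F = T
¬H ⊕ ¬L = T ⊕ T = F
¬H → (¬H ⊕ ¬L) = T → F = F
(H → ¬L) ↑ (¬H → (¬H ⊕ ¬L)) = T ↑ F = T
((H → ¬L) ↑ (¬H → (¬H ⊕ ¬L))) ↓ H = T ↓ F = F
So (B) is false.

(A) true / (B) false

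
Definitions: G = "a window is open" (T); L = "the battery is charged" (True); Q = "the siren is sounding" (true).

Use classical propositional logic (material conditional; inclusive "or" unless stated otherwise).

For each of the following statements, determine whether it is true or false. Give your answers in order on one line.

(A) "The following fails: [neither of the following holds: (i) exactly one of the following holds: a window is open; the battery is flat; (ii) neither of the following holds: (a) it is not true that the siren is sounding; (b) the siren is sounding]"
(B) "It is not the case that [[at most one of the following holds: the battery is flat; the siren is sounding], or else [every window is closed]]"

(A) T; (B) F

(A): This is ~((G xor ~L) nor (~Q nor Q)).

~L = ~T = F
G xor ~L = T xor F = T
~Q = ~T = F
~Q nor Q = F nor T = F
(G xor ~L) nor (~Q nor Q) = T nor F = F
~((G xor ~L) nor (~Q nor Q)) = ~F = T
Hence (A) is true.

(B): In symbols: ~((~L nand Q) | ~G)

~L = ~T = F
~L nand Q = F nand T = T
~G = ~T = F
(~L nand Q) | ~G = T | F = T
~((~L nand Q) | ~G) = ~T = F
Thus (B) is false.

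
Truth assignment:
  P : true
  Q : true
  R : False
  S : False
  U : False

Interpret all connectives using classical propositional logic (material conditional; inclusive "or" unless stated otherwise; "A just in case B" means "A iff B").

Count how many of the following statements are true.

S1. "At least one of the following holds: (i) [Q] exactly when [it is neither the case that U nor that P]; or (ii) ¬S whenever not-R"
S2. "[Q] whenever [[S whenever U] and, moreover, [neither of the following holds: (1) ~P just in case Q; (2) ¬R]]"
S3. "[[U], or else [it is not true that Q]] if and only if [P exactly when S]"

S1: In symbols: (Q ↔ (U ↓ P)) ∨ (¬R → ¬S)

U ↓ P = F ↓ T = F
Q ↔ (U ↓ P) = T ↔ F = F
¬R = ¬F = T
¬S = ¬F = T
¬R → ¬S = T → T = T
(Q ↔ (U ↓ P)) ∨ (¬R → ¬S) = F ∨ T = T
So S1 is true.

S2: Formalization: ((U → S) ∧ ((¬P ↔ Q) ↓ ¬R)) → Q

U → S = F → F = T
¬P = ¬T = F
¬P ↔ Q = F ↔ T = F
¬R = ¬F = T
(¬P ↔ Q) ↓ ¬R = F ↓ T = F
(U → S) ∧ ((¬P ↔ Q) ↓ ¬R) = T ∧ F = F
((U → S) ∧ ((¬P ↔ Q) ↓ ¬R)) → Q = F → T = T
So S2 is true.

S3: In symbols: (U ∨ ¬Q) ↔ (P ↔ S)

¬Q = ¬T = F
U ∨ ¬Q = F ∨ F = F
P ↔ S = T ↔ F = F
(U ∨ ¬Q) ↔ (P ↔ S) = F ↔ F = T
Hence S3 is true.

3 of the 3 statements are true.

3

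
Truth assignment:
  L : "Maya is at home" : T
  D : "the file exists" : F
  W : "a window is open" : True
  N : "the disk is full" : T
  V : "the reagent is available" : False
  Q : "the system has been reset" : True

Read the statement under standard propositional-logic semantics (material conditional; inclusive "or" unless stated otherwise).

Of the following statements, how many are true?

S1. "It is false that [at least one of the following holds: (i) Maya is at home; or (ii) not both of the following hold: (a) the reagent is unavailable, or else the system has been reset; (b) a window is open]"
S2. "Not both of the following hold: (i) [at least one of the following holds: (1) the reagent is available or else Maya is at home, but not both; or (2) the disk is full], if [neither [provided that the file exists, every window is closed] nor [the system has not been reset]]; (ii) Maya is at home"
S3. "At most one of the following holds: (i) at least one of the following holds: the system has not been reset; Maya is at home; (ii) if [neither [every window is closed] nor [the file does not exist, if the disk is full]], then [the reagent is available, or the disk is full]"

0

S1: Parsed as ¬(L ∨ ((¬V ∨ Q) ↑ W))

¬V = ¬F = T
¬V ∨ Q = T ∨ T = T
(¬V ∨ Q) ↑ W = T ↑ T = F
L ∨ ((¬V ∨ Q) ↑ W) = T ∨ F = T
¬(L ∨ ((¬V ∨ Q) ↑ W)) = ¬T = F
So S1 is false.

S2: Parsed as (((D → ¬W) ↓ ¬Q) → ((V ⊕ L) ∨ N)) ↑ L

¬W = ¬T = F
D → ¬W = F → F = T
¬Q = ¬T = F
(D → ¬W) ↓ ¬Q = T ↓ F = F
V ⊕ L = F ⊕ T = T
(V ⊕ L) ∨ N = T ∨ T = T
((D → ¬W) ↓ ¬Q) → ((V ⊕ L) ∨ N) = F → T = T
(((D → ¬W) ↓ ¬Q) → ((V ⊕ L) ∨ N)) ↑ L = T ↑ T = F
Thus S2 is false.

S3: Parsed as (¬Q ∨ L) ↑ ((¬W ↓ (N → ¬D)) → (V ∨ N))

¬Q = ¬T = F
¬Q ∨ L = F ∨ T = T
¬W = ¬T = F
¬D = ¬F = T
N → ¬D = T → T = T
¬W ↓ (N → ¬D) = F ↓ T = F
V ∨ N = F ∨ T = T
(¬W ↓ (N → ¬D)) → (V ∨ N) = F → T = T
(¬Q ∨ L) ↑ ((¬W ↓ (N → ¬D)) → (V ∨ N)) = T ↑ T = F
Thus S3 is false.

0 of the 3 statements are true (none).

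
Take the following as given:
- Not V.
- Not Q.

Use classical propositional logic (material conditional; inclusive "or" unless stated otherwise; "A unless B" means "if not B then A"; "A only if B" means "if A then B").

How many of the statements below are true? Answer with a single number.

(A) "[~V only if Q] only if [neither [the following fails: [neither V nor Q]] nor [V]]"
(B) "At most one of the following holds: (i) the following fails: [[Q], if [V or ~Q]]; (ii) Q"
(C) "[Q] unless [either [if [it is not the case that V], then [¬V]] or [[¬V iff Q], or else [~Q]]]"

3

(A): Formalization: (~V -> Q) -> (~(V nor Q) nor V)

~V = ~F = T
~V -> Q = T -> F = F
V nor Q = F nor F = T
~(V nor Q) = ~T = F
~(V nor Q) nor V = F nor F = T
(~V -> Q) -> (~(V nor Q) nor V) = F -> T = T
Thus (A) is true.

(B): Formalization: ~((V | ~Q) -> Q) nand Q

~Q = ~F = T
V | ~Q = F | T = T
(V | ~Q) -> Q = T -> F = F
~((V | ~Q) -> Q) = ~F = T
~((V | ~Q) -> Q) nand Q = T nand F = T
Hence (B) is true.

(C): Formalization: Q | ((~V -> ~V) | ((~V <-> Q) | ~Q))

~V = ~F = T
~V = ~F = T
~V -> ~V = T -> T = T
~V = ~F = T
~V <-> Q = T <-> F = F
~Q = ~F = T
(~V <-> Q) | ~Q = F | T = T
(~V -> ~V) | ((~V <-> Q) | ~Q) = T | T = T
Q | ((~V -> ~V) | ((~V <-> Q) | ~Q)) = F | T = T
Hence (C) is true.

Count: 3.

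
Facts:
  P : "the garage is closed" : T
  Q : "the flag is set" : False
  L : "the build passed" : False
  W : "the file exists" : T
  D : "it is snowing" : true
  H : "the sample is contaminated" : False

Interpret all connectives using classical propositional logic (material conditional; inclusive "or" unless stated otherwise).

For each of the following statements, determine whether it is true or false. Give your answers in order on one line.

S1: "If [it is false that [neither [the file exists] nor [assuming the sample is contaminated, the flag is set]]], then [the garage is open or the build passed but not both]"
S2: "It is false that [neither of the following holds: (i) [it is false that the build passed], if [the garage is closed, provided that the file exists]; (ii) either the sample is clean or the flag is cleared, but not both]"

S1: Parsed as ~(W nor (H -> Q)) -> (~P xor L)

H -> Q = F -> F = T
W nor (H -> Q) = T nor T = F
~(W nor (H -> Q)) = ~F = T
~P = ~T = F
~P xor L = F xor F = F
~(W nor (H -> Q)) -> (~P xor L) = T -> F = F
Hence S1 is false.

S2: In symbols: ~(((W -> P) -> ~L) nor (~H xor ~Q))

W -> P = T -> T = T
~L = ~F = T
(W -> P) -> ~L = T -> T = T
~H = ~F = T
~Q = ~F = T
~H xor ~Q = T xor T = F
((W -> P) -> ~L) nor (~H xor ~Q) = T nor F = F
~(((W -> P) -> ~L) nor (~H xor ~Q)) = ~F = T
So S2 is true.

S1 False; S2 True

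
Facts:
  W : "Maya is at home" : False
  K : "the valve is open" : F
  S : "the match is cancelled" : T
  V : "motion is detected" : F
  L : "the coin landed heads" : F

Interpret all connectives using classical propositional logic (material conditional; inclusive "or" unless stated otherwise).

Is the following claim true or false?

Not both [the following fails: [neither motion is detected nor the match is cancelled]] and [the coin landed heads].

True

Formalization: not (V nor S) nand L

V nor S = False nor True = False
not (V nor S) = not False = True
not (V nor S) nand L = True nand False = True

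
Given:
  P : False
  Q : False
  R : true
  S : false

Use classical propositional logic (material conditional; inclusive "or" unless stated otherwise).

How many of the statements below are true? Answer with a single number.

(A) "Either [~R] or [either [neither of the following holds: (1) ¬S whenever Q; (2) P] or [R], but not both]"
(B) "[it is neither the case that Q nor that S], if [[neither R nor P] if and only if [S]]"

(A): This is ~R | (((Q -> ~S) nor P) xor R).

~R = ~T = F
~S = ~F = T
Q -> ~S = F -> T = T
(Q -> ~S) nor P = T nor F = F
((Q -> ~S) nor P) xor R = F xor T = T
~R | (((Q -> ~S) nor P) xor R) = F | T = T
So (A) is true.

(B): Formalization: ((R nor P) <-> S) -> (Q nor S)

R nor P = T nor F = F
(R nor P) <-> S = F <-> F = T
Q nor S = F nor F = T
((R nor P) <-> S) -> (Q nor S) = T -> T = T
So (B) is true.

2 of the 2 statements are true ((A), (B)).

2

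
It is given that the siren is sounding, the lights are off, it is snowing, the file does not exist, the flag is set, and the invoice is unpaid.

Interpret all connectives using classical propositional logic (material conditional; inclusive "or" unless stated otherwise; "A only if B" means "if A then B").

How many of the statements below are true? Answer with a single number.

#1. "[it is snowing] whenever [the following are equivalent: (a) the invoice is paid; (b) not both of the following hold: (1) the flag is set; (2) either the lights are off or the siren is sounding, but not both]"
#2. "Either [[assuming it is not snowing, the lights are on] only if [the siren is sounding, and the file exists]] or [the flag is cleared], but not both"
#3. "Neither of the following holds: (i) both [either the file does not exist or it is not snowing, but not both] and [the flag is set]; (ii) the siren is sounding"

Let P = "the invoice is paid" (F), H = "the flag is set" (T), G = "the lights are on" (F), R = "the siren is sounding" (T), V = "it is snowing" (T), K = "the file exists" (F).

#1: In symbols: (P <-> (H nand (~G xor R))) -> V

~G = ~F = T
~G xor R = T xor T = F
H nand (~G xor R) = T nand F = T
P <-> (H nand (~G xor R)) = F <-> T = F
(P <-> (H nand (~G xor R))) -> V = F -> T = T
Hence #1 is true.

#2: In symbols: ((~V -> G) -> (R & K)) xor ~H

~V = ~T = F
~V -> G = F -> F = T
R & K = T & F = F
(~V -> G) -> (R & K) = T -> F = F
~H = ~T = F
((~V -> G) -> (R & K)) xor ~H = F xor F = F
Thus #2 is false.

#3: Parsed as ((~K xor ~V) & H) nor R

~K = ~F = T
~V = ~T = F
~K xor ~V = T xor F = T
(~K xor ~V) & H = T & T = T
((~K xor ~V) & H) nor R = T nor T = F
Thus #3 is false.

Count: 1.

1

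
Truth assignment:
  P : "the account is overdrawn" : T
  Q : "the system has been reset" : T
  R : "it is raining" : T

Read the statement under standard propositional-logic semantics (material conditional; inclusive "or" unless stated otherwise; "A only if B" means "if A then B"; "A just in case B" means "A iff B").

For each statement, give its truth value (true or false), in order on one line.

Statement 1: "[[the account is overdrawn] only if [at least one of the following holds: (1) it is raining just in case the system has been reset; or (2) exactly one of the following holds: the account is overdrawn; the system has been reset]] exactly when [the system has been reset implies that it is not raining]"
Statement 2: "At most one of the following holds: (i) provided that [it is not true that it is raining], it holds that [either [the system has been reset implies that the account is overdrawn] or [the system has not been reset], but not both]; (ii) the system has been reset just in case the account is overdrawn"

Statement 1: Parsed as (P -> ((R iff Q) or (P xor Q))) iff (Q -> not R)

R iff Q = True iff True = True
P xor Q = True xor True = False
(R iff Q) or (P xor Q) = True or False = True
P -> ((R iff Q) or (P xor Q)) = True -> True = True
not R = not True = False
Q -> not R = True -> False = False
(P -> ((R iff Q) or (P xor Q))) iff (Q -> not R) = True iff False = False
Hence Statement 1 is false.

Statement 2: Parsed as (not R -> ((Q -> P) xor not Q)) nand (Q iff P)

not R = not True = False
Q -> P = True -> True = True
not Q = not True = False
(Q -> P) xor not Q = True xor False = True
not R -> ((Q -> P) xor not Q) = False -> True = True
Q iff P = True iff True = True
(not R -> ((Q -> P) xor not Q)) nand (Q iff P) = True nand True = False
So Statement 2 is false.

Statement 1 F / Statement 2 F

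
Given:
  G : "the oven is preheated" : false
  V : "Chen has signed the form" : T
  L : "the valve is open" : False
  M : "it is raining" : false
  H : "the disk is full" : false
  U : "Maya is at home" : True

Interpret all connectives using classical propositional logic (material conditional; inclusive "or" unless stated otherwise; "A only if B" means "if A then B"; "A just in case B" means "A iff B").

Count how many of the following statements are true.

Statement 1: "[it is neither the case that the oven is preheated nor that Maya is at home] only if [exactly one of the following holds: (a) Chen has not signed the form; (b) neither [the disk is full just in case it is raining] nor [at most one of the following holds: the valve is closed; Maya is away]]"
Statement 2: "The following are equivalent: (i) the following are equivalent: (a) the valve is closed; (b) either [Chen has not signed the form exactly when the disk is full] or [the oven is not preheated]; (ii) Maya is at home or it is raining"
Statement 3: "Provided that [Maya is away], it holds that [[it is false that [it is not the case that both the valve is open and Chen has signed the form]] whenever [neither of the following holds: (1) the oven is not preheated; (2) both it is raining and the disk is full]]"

Statement 1: In symbols: (G nor U) -> (~V xor ((H <-> M) nor (~L nand ~U)))

G nor U = F nor T = F
~V = ~T = F
H <-> M = F <-> F = T
~L = ~F = T
~U = ~T = F
~L nand ~U = T nand F = T
(H <-> M) nor (~L nand ~U) = T nor T = F
~V xor ((H <-> M) nor (~L nand ~U)) = F xor F = F
(G nor U) -> (~V xor ((H <-> M) nor (~L nand ~U))) = F -> F = T
Thus Statement 1 is true.

Statement 2: This is (~L <-> ((~V <-> H) | ~G)) <-> (U | M).

~L = ~F = T
~V = ~T = F
~V <-> H = F <-> F = T
~G = ~F = T
(~V <-> H) | ~G = T | T = T
~L <-> ((~V <-> H) | ~G) = T <-> T = T
U | M = T | F = T
(~L <-> ((~V <-> H) | ~G)) <-> (U | M) = T <-> T = T
Hence Statement 2 is true.

Statement 3: This is ~U -> ((~G nor (M & H)) -> ~(L nand V)).

~U = ~T = F
~G = ~F = T
M & H = F & F = F
~G nor (M & H) = T nor F = F
L nand V = F nand T = T
~(L nand V) = ~T = F
(~G nor (M & H)) -> ~(L nand V) = F -> F = T
~U -> ((~G nor (M & H)) -> ~(L nand V)) = F -> T = T
Hence Statement 3 is true.

True statements: 3 (Statement 1, Statement 2, Statement 3).

3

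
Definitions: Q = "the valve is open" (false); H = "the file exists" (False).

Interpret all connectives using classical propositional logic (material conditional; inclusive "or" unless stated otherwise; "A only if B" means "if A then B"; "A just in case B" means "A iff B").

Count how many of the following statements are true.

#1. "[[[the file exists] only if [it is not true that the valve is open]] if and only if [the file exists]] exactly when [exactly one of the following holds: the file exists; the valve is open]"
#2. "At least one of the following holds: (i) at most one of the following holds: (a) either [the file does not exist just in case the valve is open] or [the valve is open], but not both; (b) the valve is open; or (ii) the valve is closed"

#1: Formalization: ((H -> ~Q) <-> H) <-> (H xor Q)

~Q = ~F = T
H -> ~Q = F -> T = T
(H -> ~Q) <-> H = T <-> F = F
H xor Q = F xor F = F
((H -> ~Q) <-> H) <-> (H xor Q) = F <-> F = T
Hence #1 is true.

#2: Formalization: (((~H <-> Q) xor Q) nand Q) | ~Q

~H = ~F = T
~H <-> Q = T <-> F = F
(~H <-> Q) xor Q = F xor F = F
((~H <-> Q) xor Q) nand Q = F nand F = T
~Q = ~F = T
(((~H <-> Q) xor Q) nand Q) | ~Q = T | T = T
So #2 is true.

Count: 2.

2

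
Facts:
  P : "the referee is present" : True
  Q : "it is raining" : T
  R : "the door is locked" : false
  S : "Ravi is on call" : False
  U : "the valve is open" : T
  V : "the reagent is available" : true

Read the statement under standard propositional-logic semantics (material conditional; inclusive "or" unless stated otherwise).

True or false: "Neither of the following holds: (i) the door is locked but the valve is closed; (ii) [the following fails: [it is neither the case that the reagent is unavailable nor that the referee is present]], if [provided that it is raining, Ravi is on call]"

Values: R=False, U=True, Q=True, S=False, V=True, P=True.
This is (R and not U) nor ((Q -> S) -> not (not V nor P)).

not U = not True = False
R and not U = False and False = False
Q -> S = True -> False = False
not V = not True = False
not V nor P = False nor True = False
not (not V nor P) = not False = True
(Q -> S) -> not (not V nor P) = False -> True = True
(R and not U) nor ((Q -> S) -> not (not V nor P)) = False nor True = False

False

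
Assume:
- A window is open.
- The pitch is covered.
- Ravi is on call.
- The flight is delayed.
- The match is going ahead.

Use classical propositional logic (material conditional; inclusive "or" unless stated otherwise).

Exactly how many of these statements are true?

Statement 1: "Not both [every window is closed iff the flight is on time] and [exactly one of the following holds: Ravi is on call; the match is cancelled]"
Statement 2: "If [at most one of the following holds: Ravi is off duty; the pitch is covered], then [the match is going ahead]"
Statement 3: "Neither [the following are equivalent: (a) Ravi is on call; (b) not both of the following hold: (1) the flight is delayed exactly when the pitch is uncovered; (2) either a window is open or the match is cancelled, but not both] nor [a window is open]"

1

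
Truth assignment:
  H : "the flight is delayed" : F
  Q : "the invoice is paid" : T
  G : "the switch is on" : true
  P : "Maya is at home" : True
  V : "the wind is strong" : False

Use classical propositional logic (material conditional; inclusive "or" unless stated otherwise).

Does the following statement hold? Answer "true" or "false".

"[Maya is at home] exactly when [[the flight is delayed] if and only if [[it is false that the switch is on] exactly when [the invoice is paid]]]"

The statement is true.

Parsed as P ↔ (H ↔ (¬G ↔ Q))

¬G = ¬T = F
¬G ↔ Q = F ↔ T = F
H ↔ (¬G ↔ Q) = F ↔ F = T
P ↔ (H ↔ (¬G ↔ Q)) = T ↔ T = T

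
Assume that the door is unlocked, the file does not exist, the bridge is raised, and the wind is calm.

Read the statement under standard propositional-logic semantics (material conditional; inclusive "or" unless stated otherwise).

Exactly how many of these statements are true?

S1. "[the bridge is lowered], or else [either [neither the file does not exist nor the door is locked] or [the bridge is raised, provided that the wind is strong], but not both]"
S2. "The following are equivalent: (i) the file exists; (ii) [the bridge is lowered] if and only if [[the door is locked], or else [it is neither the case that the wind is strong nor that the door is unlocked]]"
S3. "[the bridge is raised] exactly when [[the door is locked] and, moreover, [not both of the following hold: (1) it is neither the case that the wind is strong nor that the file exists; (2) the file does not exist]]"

Let Q = "the bridge is raised" (T), D = "the file exists" (F), V = "the door is locked" (F), H = "the wind is strong" (F).

S1: Formalization: ~Q | ((~D nor V) xor (H -> Q))

~Q = ~T = F
~D = ~F = T
~D nor V = T nor F = F
H -> Q = F -> T = T
(~D nor V) xor (H -> Q) = F xor T = T
~Q | ((~D nor V) xor (H -> Q)) = F | T = T
So S1 is true.

S2: In symbols: D <-> (~Q <-> (V | (H nor ~V)))

~Q = ~T = F
~V = ~F = T
H nor ~V = F nor T = F
V | (H nor ~V) = F | F = F
~Q <-> (V | (H nor ~V)) = F <-> F = T
D <-> (~Q <-> (V | (H nor ~V))) = F <-> T = F
So S2 is false.

S3: This is Q <-> (V & ((H nor D) nand ~D)).

H nor D = F nor F = T
~D = ~F = T
(H nor D) nand ~D = T nand T = F
V & ((H nor D) nand ~D) = F & F = F
Q <-> (V & ((H nor D) nand ~D)) = T <-> F = F
Thus S3 is false.

1 of the 3 statements is true (S1).

1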